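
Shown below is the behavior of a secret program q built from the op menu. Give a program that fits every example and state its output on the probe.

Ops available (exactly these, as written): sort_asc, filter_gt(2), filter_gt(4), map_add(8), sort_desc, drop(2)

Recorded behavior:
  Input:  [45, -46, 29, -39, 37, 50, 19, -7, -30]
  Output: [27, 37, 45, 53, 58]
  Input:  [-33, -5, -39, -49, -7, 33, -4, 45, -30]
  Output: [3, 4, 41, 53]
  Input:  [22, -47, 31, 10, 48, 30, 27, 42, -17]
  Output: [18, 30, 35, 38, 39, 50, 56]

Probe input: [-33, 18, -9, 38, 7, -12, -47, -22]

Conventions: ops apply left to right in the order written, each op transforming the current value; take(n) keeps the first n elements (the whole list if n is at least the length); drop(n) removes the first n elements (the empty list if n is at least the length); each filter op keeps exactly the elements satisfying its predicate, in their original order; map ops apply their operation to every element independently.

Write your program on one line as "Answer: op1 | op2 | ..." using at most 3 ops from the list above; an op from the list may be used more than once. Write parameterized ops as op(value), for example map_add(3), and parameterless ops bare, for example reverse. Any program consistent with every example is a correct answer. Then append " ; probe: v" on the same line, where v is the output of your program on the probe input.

map_add(8) | filter_gt(2) | sort_asc ; probe: [15, 26, 46]

Check, running the answer program on each example:
  [45, -46, 29, -39, 37, 50, 19, -7, -30] -> [53, -38, 37, -31, 45, 58, 27, 1, -22] -> [53, 37, 45, 58, 27] -> [27, 37, 45, 53, 58]
  [-33, -5, -39, -49, -7, 33, -4, 45, -30] -> [-25, 3, -31, -41, 1, 41, 4, 53, -22] -> [3, 41, 4, 53] -> [3, 4, 41, 53]
  [22, -47, 31, 10, 48, 30, 27, 42, -17] -> [30, -39, 39, 18, 56, 38, 35, 50, -9] -> [30, 39, 18, 56, 38, 35, 50] -> [18, 30, 35, 38, 39, 50, 56]
  probe: [-33, 18, -9, 38, 7, -12, -47, -22] -> [-25, 26, -1, 46, 15, -4, -39, -14] -> [26, 46, 15] -> [15, 26, 46]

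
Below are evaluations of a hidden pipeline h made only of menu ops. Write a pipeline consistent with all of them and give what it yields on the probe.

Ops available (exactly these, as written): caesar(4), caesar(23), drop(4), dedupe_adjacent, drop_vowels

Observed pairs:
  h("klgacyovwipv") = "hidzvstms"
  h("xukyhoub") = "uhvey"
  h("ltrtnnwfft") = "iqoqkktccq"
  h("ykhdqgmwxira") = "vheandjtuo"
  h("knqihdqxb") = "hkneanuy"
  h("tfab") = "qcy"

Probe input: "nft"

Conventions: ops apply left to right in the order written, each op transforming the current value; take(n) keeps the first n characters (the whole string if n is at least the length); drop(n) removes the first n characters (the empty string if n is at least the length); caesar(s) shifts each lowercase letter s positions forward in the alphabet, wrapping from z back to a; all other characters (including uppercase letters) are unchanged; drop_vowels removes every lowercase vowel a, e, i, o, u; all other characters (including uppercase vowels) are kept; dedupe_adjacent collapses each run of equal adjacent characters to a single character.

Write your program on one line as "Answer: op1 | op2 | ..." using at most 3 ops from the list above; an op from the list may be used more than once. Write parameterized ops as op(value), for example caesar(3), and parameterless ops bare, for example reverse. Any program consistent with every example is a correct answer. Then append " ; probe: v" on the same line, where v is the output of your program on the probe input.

drop_vowels | caesar(23) ; probe: "kcq"

Check, running the answer program on each example:
  "klgacyovwipv" -> "klgcyvwpv" -> "hidzvstms"
  "xukyhoub" -> "xkyhb" -> "uhvey"
  "ltrtnnwfft" -> "ltrtnnwfft" -> "iqoqkktccq"
  "ykhdqgmwxira" -> "ykhdqgmwxr" -> "vheandjtuo"
  "knqihdqxb" -> "knqhdqxb" -> "hkneanuy"
  "tfab" -> "tfb" -> "qcy"
  probe: "nft" -> "nft" -> "kcq"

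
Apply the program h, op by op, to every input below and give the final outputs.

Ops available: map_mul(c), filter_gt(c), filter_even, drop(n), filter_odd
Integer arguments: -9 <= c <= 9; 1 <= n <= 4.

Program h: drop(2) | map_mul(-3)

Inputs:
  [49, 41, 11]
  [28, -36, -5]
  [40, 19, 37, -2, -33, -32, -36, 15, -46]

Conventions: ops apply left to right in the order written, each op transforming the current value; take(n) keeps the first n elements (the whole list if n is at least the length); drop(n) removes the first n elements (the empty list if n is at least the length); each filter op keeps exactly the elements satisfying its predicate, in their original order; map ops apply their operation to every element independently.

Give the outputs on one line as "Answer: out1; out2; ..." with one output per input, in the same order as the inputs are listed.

[-33]; [15]; [-111, 6, 99, 96, 108, -45, 138]

Execution, op by op:
  [49, 41, 11] -> [11] -> [-33]
  [28, -36, -5] -> [-5] -> [15]
  [40, 19, 37, -2, -33, -32, -36, 15, -46] -> [37, -2, -33, -32, -36, 15, -46] -> [-111, 6, 99, 96, 108, -45, 138]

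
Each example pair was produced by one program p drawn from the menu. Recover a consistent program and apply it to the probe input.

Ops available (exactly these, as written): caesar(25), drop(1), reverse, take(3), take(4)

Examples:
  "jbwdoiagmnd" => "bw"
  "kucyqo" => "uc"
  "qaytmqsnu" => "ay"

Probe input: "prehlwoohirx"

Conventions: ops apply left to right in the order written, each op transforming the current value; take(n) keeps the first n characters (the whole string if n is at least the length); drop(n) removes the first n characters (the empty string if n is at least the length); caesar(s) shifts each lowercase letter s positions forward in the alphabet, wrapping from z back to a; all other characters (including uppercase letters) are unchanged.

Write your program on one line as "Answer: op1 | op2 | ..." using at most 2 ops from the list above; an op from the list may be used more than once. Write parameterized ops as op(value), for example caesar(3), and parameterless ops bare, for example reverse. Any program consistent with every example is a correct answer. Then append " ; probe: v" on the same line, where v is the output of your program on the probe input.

take(3) | drop(1) ; probe: "re"

Check, running the answer program on each example:
  "jbwdoiagmnd" -> "jbw" -> "bw"
  "kucyqo" -> "kuc" -> "uc"
  "qaytmqsnu" -> "qay" -> "ay"
  probe: "prehlwoohirx" -> "pre" -> "re"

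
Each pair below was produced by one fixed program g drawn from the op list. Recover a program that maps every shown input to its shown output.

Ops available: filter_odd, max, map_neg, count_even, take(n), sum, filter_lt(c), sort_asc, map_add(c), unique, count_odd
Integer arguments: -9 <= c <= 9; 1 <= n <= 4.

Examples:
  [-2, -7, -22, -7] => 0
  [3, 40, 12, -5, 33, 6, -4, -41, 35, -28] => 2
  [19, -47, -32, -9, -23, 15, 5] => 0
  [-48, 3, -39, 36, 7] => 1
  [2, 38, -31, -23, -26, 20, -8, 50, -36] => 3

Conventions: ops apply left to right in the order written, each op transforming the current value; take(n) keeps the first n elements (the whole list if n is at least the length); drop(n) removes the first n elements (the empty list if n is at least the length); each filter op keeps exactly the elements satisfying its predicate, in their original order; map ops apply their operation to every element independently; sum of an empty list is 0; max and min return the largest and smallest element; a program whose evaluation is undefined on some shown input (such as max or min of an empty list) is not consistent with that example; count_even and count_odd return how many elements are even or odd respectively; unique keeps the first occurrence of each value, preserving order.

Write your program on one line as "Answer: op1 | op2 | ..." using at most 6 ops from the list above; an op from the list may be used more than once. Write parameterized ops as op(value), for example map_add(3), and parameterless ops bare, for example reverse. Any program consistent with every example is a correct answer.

map_neg | filter_lt(-6) | map_add(1) | filter_odd | count_odd

Check, running the answer program on each example:
  [-2, -7, -22, -7] -> [2, 7, 22, 7] -> [] -> [] -> [] -> 0
  [3, 40, 12, -5, 33, 6, -4, -41, 35, -28] -> [-3, -40, -12, 5, -33, -6, 4, 41, -35, 28] -> [-40, -12, -33, -35] -> [-39, -11, -32, -34] -> [-39, -11] -> 2
  [19, -47, -32, -9, -23, 15, 5] -> [-19, 47, 32, 9, 23, -15, -5] -> [-19, -15] -> [-18, -14] -> [] -> 0
  [-48, 3, -39, 36, 7] -> [48, -3, 39, -36, -7] -> [-36, -7] -> [-35, -6] -> [-35] -> 1
  [2, 38, -31, -23, -26, 20, -8, 50, -36] -> [-2, -38, 31, 23, 26, -20, 8, -50, 36] -> [-38, -20, -50] -> [-37, -19, -49] -> [-37, -19, -49] -> 3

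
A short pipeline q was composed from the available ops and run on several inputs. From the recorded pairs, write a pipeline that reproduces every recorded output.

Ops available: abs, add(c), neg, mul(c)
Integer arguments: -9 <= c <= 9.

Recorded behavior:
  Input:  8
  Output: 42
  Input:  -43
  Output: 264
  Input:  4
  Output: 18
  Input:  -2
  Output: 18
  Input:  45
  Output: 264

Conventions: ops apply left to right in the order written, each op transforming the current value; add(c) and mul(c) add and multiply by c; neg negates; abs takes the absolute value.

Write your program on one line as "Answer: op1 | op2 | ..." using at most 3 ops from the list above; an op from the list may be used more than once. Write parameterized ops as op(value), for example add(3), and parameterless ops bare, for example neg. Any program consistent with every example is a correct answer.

mul(-6) | add(6) | abs

Check, running the answer program on each example:
  8 -> -48 -> -42 -> 42
  -43 -> 258 -> 264 -> 264
  4 -> -24 -> -18 -> 18
  -2 -> 12 -> 18 -> 18
  45 -> -270 -> -264 -> 264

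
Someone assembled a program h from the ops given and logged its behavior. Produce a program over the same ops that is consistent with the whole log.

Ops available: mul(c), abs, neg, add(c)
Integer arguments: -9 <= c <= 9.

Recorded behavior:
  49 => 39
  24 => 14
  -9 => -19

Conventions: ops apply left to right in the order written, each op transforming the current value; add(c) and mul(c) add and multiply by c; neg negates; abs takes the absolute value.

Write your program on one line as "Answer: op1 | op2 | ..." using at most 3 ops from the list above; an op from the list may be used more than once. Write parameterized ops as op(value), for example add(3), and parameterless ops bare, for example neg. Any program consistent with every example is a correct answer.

add(-4) | add(-6)

Check, running the answer program on each example:
  49 -> 45 -> 39
  24 -> 20 -> 14
  -9 -> -13 -> -19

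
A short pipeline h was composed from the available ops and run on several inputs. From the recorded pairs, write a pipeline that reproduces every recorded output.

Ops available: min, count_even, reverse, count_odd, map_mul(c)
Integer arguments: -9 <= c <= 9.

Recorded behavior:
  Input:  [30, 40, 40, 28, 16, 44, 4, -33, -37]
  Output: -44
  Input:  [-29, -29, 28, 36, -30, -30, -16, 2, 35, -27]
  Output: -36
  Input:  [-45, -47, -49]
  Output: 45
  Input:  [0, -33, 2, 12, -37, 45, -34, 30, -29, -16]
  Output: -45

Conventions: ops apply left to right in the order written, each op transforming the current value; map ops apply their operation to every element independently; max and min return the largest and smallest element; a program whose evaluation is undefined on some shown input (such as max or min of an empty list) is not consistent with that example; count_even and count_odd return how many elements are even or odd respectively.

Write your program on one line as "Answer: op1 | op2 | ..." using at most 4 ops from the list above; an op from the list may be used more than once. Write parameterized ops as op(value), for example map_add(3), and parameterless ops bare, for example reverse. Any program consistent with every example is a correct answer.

reverse | map_mul(-1) | min

Check, running the answer program on each example:
  [30, 40, 40, 28, 16, 44, 4, -33, -37] -> [-37, -33, 4, 44, 16, 28, 40, 40, 30] -> [37, 33, -4, -44, -16, -28, -40, -40, -30] -> -44
  [-29, -29, 28, 36, -30, -30, -16, 2, 35, -27] -> [-27, 35, 2, -16, -30, -30, 36, 28, -29, -29] -> [27, -35, -2, 16, 30, 30, -36, -28, 29, 29] -> -36
  [-45, -47, -49] -> [-49, -47, -45] -> [49, 47, 45] -> 45
  [0, -33, 2, 12, -37, 45, -34, 30, -29, -16] -> [-16, -29, 30, -34, 45, -37, 12, 2, -33, 0] -> [16, 29, -30, 34, -45, 37, -12, -2, 33, 0] -> -45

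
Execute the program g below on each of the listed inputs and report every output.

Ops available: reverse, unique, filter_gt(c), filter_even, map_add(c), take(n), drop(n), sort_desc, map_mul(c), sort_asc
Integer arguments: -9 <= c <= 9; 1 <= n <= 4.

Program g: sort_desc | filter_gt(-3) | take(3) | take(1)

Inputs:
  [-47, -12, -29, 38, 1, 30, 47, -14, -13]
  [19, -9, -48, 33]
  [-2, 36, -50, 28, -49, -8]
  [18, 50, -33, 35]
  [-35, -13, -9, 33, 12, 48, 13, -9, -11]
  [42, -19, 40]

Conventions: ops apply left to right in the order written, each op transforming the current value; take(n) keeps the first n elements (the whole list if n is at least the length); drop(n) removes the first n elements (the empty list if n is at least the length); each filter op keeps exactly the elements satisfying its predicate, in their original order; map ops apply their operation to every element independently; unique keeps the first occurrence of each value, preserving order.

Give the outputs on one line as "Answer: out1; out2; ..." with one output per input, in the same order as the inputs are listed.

[47]; [33]; [36]; [50]; [48]; [42]

Execution, op by op:
  [-47, -12, -29, 38, 1, 30, 47, -14, -13] -> [47, 38, 30, 1, -12, -13, -14, -29, -47] -> [47, 38, 30, 1] -> [47, 38, 30] -> [47]
  [19, -9, -48, 33] -> [33, 19, -9, -48] -> [33, 19] -> [33, 19] -> [33]
  [-2, 36, -50, 28, -49, -8] -> [36, 28, -2, -8, -49, -50] -> [36, 28, -2] -> [36, 28, -2] -> [36]
  [18, 50, -33, 35] -> [50, 35, 18, -33] -> [50, 35, 18] -> [50, 35, 18] -> [50]
  [-35, -13, -9, 33, 12, 48, 13, -9, -11] -> [48, 33, 13, 12, -9, -9, -11, -13, -35] -> [48, 33, 13, 12] -> [48, 33, 13] -> [48]
  [42, -19, 40] -> [42, 40, -19] -> [42, 40] -> [42, 40] -> [42]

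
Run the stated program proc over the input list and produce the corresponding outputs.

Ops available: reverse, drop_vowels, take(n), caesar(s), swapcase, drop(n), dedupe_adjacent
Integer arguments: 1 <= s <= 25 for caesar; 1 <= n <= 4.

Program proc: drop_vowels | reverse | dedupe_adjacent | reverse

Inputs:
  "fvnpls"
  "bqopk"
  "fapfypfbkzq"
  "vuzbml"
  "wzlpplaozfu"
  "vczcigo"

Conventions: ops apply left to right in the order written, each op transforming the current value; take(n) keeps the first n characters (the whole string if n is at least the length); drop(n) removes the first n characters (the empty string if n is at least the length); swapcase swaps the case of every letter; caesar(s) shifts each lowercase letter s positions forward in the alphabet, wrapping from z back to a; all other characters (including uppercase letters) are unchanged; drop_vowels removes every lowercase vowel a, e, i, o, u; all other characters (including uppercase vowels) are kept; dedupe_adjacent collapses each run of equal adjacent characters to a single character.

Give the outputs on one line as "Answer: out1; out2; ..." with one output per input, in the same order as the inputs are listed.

Execution, op by op:
  "fvnpls" -> "fvnpls" -> "slpnvf" -> "slpnvf" -> "fvnpls"
  "bqopk" -> "bqpk" -> "kpqb" -> "kpqb" -> "bqpk"
  "fapfypfbkzq" -> "fpfypfbkzq" -> "qzkbfpyfpf" -> "qzkbfpyfpf" -> "fpfypfbkzq"
  "vuzbml" -> "vzbml" -> "lmbzv" -> "lmbzv" -> "vzbml"
  "wzlpplaozfu" -> "wzlpplzf" -> "fzlpplzw" -> "fzlplzw" -> "wzlplzf"
  "vczcigo" -> "vczcg" -> "gczcv" -> "gczcv" -> "vczcg"

"fvnpls"; "bqpk"; "fpfypfbkzq"; "vzbml"; "wzlplzf"; "vczcg"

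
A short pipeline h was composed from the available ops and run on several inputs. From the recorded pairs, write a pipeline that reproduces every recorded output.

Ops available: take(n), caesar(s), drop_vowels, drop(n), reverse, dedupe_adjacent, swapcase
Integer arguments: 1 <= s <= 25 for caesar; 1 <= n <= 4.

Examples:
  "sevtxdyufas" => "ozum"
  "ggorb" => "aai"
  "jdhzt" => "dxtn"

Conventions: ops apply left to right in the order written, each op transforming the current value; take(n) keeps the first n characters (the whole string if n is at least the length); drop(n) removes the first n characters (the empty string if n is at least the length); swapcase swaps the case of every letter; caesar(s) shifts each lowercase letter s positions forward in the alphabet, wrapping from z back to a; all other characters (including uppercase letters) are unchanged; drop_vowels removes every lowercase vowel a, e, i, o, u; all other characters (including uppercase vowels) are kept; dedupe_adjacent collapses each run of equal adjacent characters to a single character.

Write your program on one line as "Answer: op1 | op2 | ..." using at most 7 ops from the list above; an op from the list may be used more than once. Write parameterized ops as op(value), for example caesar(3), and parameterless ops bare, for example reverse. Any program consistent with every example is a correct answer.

caesar(13) | reverse | drop_vowels | take(4) | caesar(7) | reverse

Check, running the answer program on each example:
  "sevtxdyufas" -> "frigkqlhsnf" -> "fnshlqkgirf" -> "fnshlqkgrf" -> "fnsh" -> "muzo" -> "ozum"
  "ggorb" -> "ttbeo" -> "oebtt" -> "btt" -> "btt" -> "iaa" -> "aai"
  "jdhzt" -> "wqumg" -> "gmuqw" -> "gmqw" -> "gmqw" -> "ntxd" -> "dxtn"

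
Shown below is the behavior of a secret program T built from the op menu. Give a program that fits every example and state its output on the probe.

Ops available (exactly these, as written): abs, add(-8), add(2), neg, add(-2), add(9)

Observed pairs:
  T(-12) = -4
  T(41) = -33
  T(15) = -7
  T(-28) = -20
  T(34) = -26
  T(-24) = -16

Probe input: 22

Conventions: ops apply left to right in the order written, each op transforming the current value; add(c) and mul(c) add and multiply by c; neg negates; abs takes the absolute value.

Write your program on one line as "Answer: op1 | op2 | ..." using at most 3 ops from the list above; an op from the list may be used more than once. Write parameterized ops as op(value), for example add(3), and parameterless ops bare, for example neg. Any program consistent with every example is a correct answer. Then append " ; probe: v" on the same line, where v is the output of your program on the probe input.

abs | add(-8) | neg ; probe: -14

Check, running the answer program on each example:
  -12 -> 12 -> 4 -> -4
  41 -> 41 -> 33 -> -33
  15 -> 15 -> 7 -> -7
  -28 -> 28 -> 20 -> -20
  34 -> 34 -> 26 -> -26
  -24 -> 24 -> 16 -> -16
  probe: 22 -> 22 -> 14 -> -14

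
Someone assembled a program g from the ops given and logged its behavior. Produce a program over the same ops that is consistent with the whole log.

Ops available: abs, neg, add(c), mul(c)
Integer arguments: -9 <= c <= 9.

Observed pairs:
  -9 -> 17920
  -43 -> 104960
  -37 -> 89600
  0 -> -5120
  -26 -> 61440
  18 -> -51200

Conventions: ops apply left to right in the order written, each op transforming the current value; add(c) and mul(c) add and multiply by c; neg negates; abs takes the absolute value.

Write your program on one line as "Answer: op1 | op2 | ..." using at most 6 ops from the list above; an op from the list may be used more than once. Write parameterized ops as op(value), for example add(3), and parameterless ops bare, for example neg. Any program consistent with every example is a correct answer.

add(2) | mul(8) | neg | mul(-5) | mul(-8) | mul(8)

Check, running the answer program on each example:
  -9 -> -7 -> -56 -> 56 -> -280 -> 2240 -> 17920
  -43 -> -41 -> -328 -> 328 -> -1640 -> 13120 -> 104960
  -37 -> -35 -> -280 -> 280 -> -1400 -> 11200 -> 89600
  0 -> 2 -> 16 -> -16 -> 80 -> -640 -> -5120
  -26 -> -24 -> -192 -> 192 -> -960 -> 7680 -> 61440
  18 -> 20 -> 160 -> -160 -> 800 -> -6400 -> -51200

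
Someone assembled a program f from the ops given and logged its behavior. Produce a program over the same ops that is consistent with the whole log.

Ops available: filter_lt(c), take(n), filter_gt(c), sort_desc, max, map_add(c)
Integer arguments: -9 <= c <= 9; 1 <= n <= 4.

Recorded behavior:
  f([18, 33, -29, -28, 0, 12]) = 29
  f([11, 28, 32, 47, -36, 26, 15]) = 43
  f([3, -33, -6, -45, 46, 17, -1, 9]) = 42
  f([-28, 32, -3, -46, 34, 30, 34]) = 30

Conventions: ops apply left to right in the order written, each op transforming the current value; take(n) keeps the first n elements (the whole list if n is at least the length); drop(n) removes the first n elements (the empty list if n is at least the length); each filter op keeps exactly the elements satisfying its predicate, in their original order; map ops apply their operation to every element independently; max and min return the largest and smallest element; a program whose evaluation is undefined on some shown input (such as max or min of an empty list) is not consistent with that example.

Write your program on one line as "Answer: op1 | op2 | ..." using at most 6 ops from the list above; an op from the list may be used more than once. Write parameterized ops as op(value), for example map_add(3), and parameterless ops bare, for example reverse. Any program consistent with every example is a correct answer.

sort_desc | filter_gt(5) | take(1) | map_add(-4) | max

Check, running the answer program on each example:
  [18, 33, -29, -28, 0, 12] -> [33, 18, 12, 0, -28, -29] -> [33, 18, 12] -> [33] -> [29] -> 29
  [11, 28, 32, 47, -36, 26, 15] -> [47, 32, 28, 26, 15, 11, -36] -> [47, 32, 28, 26, 15, 11] -> [47] -> [43] -> 43
  [3, -33, -6, -45, 46, 17, -1, 9] -> [46, 17, 9, 3, -1, -6, -33, -45] -> [46, 17, 9] -> [46] -> [42] -> 42
  [-28, 32, -3, -46, 34, 30, 34] -> [34, 34, 32, 30, -3, -28, -46] -> [34, 34, 32, 30] -> [34] -> [30] -> 30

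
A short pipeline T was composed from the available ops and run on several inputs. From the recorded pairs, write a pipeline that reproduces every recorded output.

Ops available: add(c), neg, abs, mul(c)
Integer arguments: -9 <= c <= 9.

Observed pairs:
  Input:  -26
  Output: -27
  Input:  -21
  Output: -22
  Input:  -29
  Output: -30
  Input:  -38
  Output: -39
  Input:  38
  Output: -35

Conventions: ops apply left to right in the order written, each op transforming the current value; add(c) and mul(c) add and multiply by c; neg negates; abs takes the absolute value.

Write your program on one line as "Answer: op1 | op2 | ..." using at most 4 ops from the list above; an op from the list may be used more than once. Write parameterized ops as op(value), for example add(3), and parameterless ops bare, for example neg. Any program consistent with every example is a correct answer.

add(-2) | abs | neg | add(1)

Check, running the answer program on each example:
  -26 -> -28 -> 28 -> -28 -> -27
  -21 -> -23 -> 23 -> -23 -> -22
  -29 -> -31 -> 31 -> -31 -> -30
  -38 -> -40 -> 40 -> -40 -> -39
  38 -> 36 -> 36 -> -36 -> -35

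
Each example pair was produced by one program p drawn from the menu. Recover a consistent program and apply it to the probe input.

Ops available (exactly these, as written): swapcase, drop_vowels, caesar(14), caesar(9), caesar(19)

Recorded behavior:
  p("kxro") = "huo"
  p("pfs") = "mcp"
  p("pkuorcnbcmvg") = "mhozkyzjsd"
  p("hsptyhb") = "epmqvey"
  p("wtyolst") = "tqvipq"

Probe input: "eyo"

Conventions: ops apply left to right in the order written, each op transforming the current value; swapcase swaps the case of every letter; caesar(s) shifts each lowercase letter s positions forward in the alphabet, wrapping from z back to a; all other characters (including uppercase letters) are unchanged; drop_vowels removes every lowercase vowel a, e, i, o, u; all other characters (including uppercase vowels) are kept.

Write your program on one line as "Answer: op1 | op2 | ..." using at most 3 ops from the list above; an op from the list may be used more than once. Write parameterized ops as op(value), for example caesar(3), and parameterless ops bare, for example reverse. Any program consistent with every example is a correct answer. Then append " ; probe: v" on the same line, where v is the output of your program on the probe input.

drop_vowels | caesar(14) | caesar(9) ; probe: "v"

Check, running the answer program on each example:
  "kxro" -> "kxr" -> "ylf" -> "huo"
  "pfs" -> "pfs" -> "dtg" -> "mcp"
  "pkuorcnbcmvg" -> "pkrcnbcmvg" -> "dyfqbpqaju" -> "mhozkyzjsd"
  "hsptyhb" -> "hsptyhb" -> "vgdhmvp" -> "epmqvey"
  "wtyolst" -> "wtylst" -> "khmzgh" -> "tqvipq"
  probe: "eyo" -> "y" -> "m" -> "v"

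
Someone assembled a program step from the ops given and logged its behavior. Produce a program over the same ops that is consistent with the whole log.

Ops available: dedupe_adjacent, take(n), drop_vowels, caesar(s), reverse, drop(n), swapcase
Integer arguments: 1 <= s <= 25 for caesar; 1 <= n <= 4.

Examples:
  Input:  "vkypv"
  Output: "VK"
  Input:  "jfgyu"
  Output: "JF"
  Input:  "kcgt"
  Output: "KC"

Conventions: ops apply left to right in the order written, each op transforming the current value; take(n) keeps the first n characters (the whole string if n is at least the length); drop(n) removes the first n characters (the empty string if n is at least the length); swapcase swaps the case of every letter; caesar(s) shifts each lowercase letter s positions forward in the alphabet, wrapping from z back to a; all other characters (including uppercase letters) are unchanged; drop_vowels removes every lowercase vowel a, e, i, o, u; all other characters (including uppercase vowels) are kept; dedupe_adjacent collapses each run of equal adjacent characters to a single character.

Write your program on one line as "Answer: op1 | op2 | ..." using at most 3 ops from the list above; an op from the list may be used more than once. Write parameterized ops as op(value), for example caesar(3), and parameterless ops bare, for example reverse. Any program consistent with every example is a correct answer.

drop_vowels | swapcase | take(2)

Check, running the answer program on each example:
  "vkypv" -> "vkypv" -> "VKYPV" -> "VK"
  "jfgyu" -> "jfgy" -> "JFGY" -> "JF"
  "kcgt" -> "kcgt" -> "KCGT" -> "KC"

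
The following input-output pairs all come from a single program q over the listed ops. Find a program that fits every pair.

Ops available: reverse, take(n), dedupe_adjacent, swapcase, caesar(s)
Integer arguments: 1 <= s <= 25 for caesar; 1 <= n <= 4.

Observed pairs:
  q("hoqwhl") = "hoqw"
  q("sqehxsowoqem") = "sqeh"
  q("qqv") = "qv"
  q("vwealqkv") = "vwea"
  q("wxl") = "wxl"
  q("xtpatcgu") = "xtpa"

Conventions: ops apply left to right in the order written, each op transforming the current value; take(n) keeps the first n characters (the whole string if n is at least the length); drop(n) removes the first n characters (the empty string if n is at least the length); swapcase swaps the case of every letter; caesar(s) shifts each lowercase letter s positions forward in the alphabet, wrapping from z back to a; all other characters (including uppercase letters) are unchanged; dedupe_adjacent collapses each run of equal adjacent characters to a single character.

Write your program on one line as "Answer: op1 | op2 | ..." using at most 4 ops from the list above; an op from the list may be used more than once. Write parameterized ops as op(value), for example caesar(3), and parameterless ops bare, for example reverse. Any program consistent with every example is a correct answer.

swapcase | take(4) | swapcase | dedupe_adjacent

Check, running the answer program on each example:
  "hoqwhl" -> "HOQWHL" -> "HOQW" -> "hoqw" -> "hoqw"
  "sqehxsowoqem" -> "SQEHXSOWOQEM" -> "SQEH" -> "sqeh" -> "sqeh"
  "qqv" -> "QQV" -> "QQV" -> "qqv" -> "qv"
  "vwealqkv" -> "VWEALQKV" -> "VWEA" -> "vwea" -> "vwea"
  "wxl" -> "WXL" -> "WXL" -> "wxl" -> "wxl"
  "xtpatcgu" -> "XTPATCGU" -> "XTPA" -> "xtpa" -> "xtpa"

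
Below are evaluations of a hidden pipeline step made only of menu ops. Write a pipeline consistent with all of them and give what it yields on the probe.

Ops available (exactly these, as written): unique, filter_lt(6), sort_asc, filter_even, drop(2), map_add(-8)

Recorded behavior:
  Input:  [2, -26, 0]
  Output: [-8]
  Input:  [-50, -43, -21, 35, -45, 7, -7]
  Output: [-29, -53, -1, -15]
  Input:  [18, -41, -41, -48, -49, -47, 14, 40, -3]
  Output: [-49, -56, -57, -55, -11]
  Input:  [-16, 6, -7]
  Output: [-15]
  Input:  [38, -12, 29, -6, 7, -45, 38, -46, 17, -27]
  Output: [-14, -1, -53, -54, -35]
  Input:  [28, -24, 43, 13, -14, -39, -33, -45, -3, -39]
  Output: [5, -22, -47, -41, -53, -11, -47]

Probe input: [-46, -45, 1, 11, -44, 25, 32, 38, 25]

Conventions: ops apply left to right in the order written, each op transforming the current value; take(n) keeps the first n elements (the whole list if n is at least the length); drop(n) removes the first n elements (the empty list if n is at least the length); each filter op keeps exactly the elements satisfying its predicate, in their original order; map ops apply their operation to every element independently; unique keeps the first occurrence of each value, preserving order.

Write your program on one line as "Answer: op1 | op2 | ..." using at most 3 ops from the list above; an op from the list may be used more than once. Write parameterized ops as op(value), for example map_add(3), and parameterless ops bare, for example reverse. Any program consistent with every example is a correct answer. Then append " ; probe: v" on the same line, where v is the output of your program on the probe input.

map_add(-8) | drop(2) | filter_lt(6) ; probe: [-7, 3, -52]

Check, running the answer program on each example:
  [2, -26, 0] -> [-6, -34, -8] -> [-8] -> [-8]
  [-50, -43, -21, 35, -45, 7, -7] -> [-58, -51, -29, 27, -53, -1, -15] -> [-29, 27, -53, -1, -15] -> [-29, -53, -1, -15]
  [18, -41, -41, -48, -49, -47, 14, 40, -3] -> [10, -49, -49, -56, -57, -55, 6, 32, -11] -> [-49, -56, -57, -55, 6, 32, -11] -> [-49, -56, -57, -55, -11]
  [-16, 6, -7] -> [-24, -2, -15] -> [-15] -> [-15]
  [38, -12, 29, -6, 7, -45, 38, -46, 17, -27] -> [30, -20, 21, -14, -1, -53, 30, -54, 9, -35] -> [21, -14, -1, -53, 30, -54, 9, -35] -> [-14, -1, -53, -54, -35]
  [28, -24, 43, 13, -14, -39, -33, -45, -3, -39] -> [20, -32, 35, 5, -22, -47, -41, -53, -11, -47] -> [35, 5, -22, -47, -41, -53, -11, -47] -> [5, -22, -47, -41, -53, -11, -47]
  probe: [-46, -45, 1, 11, -44, 25, 32, 38, 25] -> [-54, -53, -7, 3, -52, 17, 24, 30, 17] -> [-7, 3, -52, 17, 24, 30, 17] -> [-7, 3, -52]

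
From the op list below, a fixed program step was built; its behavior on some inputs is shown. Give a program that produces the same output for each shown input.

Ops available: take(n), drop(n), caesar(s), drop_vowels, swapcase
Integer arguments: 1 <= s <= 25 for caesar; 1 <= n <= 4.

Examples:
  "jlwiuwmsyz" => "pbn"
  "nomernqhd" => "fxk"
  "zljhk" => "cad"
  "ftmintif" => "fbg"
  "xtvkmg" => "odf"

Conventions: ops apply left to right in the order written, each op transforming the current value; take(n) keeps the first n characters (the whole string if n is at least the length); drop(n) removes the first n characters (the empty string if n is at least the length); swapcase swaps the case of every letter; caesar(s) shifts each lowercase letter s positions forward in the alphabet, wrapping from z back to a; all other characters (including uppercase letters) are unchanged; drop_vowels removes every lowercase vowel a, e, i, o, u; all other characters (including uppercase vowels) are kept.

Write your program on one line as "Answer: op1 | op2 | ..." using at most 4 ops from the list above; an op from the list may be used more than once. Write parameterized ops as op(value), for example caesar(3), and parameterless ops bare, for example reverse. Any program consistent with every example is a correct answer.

drop(2) | take(3) | caesar(19)

Check, running the answer program on each example:
  "jlwiuwmsyz" -> "wiuwmsyz" -> "wiu" -> "pbn"
  "nomernqhd" -> "mernqhd" -> "mer" -> "fxk"
  "zljhk" -> "jhk" -> "jhk" -> "cad"
  "ftmintif" -> "mintif" -> "min" -> "fbg"
  "xtvkmg" -> "vkmg" -> "vkm" -> "odf"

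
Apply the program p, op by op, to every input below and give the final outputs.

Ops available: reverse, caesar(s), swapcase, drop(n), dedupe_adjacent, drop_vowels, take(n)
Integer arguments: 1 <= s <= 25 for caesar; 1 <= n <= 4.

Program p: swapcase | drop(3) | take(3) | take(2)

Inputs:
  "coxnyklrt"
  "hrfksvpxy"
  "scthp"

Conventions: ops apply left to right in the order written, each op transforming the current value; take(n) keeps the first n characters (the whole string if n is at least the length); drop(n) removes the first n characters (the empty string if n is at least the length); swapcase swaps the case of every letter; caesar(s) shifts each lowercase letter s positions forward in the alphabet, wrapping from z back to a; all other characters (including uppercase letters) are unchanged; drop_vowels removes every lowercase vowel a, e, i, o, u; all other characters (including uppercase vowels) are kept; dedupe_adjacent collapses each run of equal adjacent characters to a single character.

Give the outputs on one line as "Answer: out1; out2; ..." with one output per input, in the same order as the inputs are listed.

Execution, op by op:
  "coxnyklrt" -> "COXNYKLRT" -> "NYKLRT" -> "NYK" -> "NY"
  "hrfksvpxy" -> "HRFKSVPXY" -> "KSVPXY" -> "KSV" -> "KS"
  "scthp" -> "SCTHP" -> "HP" -> "HP" -> "HP"

"NY"; "KS"; "HP"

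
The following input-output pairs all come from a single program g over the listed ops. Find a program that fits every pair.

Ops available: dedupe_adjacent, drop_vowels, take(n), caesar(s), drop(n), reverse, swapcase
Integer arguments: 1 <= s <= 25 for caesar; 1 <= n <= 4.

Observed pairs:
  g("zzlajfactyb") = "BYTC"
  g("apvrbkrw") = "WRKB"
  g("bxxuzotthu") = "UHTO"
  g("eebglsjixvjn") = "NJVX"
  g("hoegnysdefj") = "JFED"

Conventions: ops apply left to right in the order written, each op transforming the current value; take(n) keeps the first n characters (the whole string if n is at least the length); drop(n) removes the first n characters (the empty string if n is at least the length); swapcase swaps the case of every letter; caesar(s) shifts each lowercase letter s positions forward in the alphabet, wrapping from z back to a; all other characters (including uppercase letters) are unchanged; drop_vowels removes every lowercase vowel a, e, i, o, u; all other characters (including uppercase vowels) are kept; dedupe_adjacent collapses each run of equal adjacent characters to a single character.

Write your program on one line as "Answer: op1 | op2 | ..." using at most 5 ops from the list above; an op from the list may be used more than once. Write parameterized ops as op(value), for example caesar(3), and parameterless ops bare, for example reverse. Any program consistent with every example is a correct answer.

reverse | swapcase | dedupe_adjacent | take(4)

Check, running the answer program on each example:
  "zzlajfactyb" -> "bytcafjalzz" -> "BYTCAFJALZZ" -> "BYTCAFJALZ" -> "BYTC"
  "apvrbkrw" -> "wrkbrvpa" -> "WRKBRVPA" -> "WRKBRVPA" -> "WRKB"
  "bxxuzotthu" -> "uhttozuxxb" -> "UHTTOZUXXB" -> "UHTOZUXB" -> "UHTO"
  "eebglsjixvjn" -> "njvxijslgbee" -> "NJVXIJSLGBEE" -> "NJVXIJSLGBE" -> "NJVX"
  "hoegnysdefj" -> "jfedsyngeoh" -> "JFEDSYNGEOH" -> "JFEDSYNGEOH" -> "JFED"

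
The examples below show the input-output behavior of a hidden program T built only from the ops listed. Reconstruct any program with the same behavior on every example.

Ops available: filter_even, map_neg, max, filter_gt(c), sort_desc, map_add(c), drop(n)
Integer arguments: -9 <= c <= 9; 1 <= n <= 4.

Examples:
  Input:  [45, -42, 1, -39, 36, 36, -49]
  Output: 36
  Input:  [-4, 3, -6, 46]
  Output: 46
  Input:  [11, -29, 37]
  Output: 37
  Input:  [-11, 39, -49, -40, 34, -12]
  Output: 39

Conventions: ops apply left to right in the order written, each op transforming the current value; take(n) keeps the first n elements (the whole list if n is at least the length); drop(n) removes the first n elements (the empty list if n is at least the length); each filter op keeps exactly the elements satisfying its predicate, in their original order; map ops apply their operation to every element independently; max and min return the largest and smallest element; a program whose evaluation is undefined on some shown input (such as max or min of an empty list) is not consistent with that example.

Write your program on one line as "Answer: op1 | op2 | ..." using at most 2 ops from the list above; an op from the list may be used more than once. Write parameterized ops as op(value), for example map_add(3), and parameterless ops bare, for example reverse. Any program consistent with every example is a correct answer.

drop(1) | max

Check, running the answer program on each example:
  [45, -42, 1, -39, 36, 36, -49] -> [-42, 1, -39, 36, 36, -49] -> 36
  [-4, 3, -6, 46] -> [3, -6, 46] -> 46
  [11, -29, 37] -> [-29, 37] -> 37
  [-11, 39, -49, -40, 34, -12] -> [39, -49, -40, 34, -12] -> 39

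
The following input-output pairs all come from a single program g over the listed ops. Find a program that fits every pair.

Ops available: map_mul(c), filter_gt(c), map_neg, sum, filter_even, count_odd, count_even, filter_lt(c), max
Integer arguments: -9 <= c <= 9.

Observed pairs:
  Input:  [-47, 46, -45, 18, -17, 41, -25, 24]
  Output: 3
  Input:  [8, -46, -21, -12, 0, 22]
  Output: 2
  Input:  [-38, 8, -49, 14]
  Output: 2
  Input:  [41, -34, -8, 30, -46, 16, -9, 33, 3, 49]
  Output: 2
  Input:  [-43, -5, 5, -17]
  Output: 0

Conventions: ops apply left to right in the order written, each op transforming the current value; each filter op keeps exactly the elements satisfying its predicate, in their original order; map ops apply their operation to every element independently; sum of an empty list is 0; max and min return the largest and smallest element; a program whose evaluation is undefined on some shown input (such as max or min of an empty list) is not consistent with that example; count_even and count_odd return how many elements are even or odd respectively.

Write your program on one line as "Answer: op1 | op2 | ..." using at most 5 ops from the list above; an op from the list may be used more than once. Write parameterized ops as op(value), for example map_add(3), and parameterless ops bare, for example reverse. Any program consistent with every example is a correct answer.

filter_gt(7) | filter_even | map_neg | count_even

Check, running the answer program on each example:
  [-47, 46, -45, 18, -17, 41, -25, 24] -> [46, 18, 41, 24] -> [46, 18, 24] -> [-46, -18, -24] -> 3
  [8, -46, -21, -12, 0, 22] -> [8, 22] -> [8, 22] -> [-8, -22] -> 2
  [-38, 8, -49, 14] -> [8, 14] -> [8, 14] -> [-8, -14] -> 2
  [41, -34, -8, 30, -46, 16, -9, 33, 3, 49] -> [41, 30, 16, 33, 49] -> [30, 16] -> [-30, -16] -> 2
  [-43, -5, 5, -17] -> [] -> [] -> [] -> 0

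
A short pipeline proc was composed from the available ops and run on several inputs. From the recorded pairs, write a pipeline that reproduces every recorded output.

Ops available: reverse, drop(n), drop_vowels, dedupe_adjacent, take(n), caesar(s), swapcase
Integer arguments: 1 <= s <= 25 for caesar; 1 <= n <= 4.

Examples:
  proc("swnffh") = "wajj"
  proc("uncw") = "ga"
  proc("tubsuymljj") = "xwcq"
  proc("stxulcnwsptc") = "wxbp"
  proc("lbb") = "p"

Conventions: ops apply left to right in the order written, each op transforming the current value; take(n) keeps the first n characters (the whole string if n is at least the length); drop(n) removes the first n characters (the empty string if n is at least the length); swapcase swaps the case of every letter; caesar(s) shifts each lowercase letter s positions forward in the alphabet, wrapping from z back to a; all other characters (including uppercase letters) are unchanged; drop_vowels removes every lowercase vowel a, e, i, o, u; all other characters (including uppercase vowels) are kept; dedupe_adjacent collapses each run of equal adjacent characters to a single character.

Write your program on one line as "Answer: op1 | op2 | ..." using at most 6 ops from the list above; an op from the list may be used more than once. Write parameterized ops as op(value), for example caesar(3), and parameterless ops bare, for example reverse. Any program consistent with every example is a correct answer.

drop_vowels | caesar(13) | drop_vowels | caesar(17) | take(4)

Check, running the answer program on each example:
  "swnffh" -> "swnffh" -> "fjassu" -> "fjss" -> "wajj" -> "wajj"
  "uncw" -> "ncw" -> "apj" -> "pj" -> "ga" -> "ga"
  "tubsuymljj" -> "tbsymljj" -> "goflzyww" -> "gflzyww" -> "xwcqpnn" -> "xwcq"
  "stxulcnwsptc" -> "stxlcnwsptc" -> "fgkypajfcgp" -> "fgkypjfcgp" -> "wxbpgawtxg" -> "wxbp"
  "lbb" -> "lbb" -> "yoo" -> "y" -> "p" -> "p"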